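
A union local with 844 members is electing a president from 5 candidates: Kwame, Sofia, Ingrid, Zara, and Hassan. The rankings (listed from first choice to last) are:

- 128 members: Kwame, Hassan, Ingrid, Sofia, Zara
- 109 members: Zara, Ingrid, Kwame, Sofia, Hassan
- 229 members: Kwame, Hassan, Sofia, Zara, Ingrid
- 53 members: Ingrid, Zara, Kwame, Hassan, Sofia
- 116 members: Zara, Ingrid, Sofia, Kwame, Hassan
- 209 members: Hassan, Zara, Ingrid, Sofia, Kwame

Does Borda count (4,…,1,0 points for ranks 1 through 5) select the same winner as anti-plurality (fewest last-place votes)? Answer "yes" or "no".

Borda — scores: Kwame 1868, Sofia 1136, Ingrid 1561, Zara 1915, Hassan 1960. Winner: Hassan.
Anti-plurality — last-place votes: Kwame 209, Sofia 53, Ingrid 229, Zara 128, Hassan 225. Winner: Sofia.
The two methods disagree.

no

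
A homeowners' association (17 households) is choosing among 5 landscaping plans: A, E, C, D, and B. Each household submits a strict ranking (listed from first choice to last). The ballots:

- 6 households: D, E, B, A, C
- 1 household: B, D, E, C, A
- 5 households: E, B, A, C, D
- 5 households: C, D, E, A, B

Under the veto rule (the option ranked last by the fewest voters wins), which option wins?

Last-place votes: A 1, E 0, C 6, D 5, B 5.
E is ranked last by the fewest voters, so E wins.

E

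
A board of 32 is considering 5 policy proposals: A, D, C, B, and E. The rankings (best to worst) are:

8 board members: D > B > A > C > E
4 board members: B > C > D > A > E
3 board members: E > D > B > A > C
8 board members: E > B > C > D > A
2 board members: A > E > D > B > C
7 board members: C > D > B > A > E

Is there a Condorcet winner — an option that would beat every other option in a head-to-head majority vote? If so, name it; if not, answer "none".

Checking pairwise contests:
D beats A 30–2.
C beats D 19–13.
B beats C 25–7.
D beats B 20–12.
A beats E 21–11.
Every option loses at least one head-to-head, so there is no Condorcet winner.

none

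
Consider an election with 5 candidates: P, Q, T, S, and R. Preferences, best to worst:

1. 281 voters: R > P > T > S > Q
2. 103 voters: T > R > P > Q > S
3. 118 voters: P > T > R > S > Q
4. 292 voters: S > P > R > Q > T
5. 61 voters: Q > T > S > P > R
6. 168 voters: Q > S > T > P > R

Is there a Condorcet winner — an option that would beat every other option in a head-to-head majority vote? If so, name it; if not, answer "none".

Checking pairwise contests:
S beats P 521–502.
P beats Q 794–229.
P beats T 691–332.
T beats S 563–460.
P beats R 639–384.
Every option loses at least one head-to-head, so there is no Condorcet winner.

none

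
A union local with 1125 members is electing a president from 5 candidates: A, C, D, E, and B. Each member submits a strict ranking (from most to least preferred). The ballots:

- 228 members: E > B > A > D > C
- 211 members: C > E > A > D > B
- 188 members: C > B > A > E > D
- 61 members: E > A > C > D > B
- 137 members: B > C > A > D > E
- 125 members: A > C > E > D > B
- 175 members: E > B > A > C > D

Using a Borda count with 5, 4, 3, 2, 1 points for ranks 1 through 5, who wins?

E

A: 228·3 + 211·3 + 188·3 + 61·4 + 137·3 + 125·5 + 175·3 = 3686
C: 228·1 + 211·5 + 188·5 + 61·3 + 137·4 + 125·4 + 175·2 = 3804
D: 228·2 + 211·2 + 188·1 + 61·2 + 137·2 + 125·2 + 175·1 = 1887
E: 228·5 + 211·4 + 188·2 + 61·5 + 137·1 + 125·3 + 175·5 = 4052
B: 228·4 + 211·1 + 188·4 + 61·1 + 137·5 + 125·1 + 175·4 = 3446
E has the highest Borda score (4052).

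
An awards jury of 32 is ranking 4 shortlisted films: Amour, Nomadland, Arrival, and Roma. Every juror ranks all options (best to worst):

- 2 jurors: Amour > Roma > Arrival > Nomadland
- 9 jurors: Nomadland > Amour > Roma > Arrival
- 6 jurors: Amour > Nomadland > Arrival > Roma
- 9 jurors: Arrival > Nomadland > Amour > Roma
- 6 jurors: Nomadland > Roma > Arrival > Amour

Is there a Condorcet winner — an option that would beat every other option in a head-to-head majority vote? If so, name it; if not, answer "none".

Nomadland vs Amour: 24–8 for Nomadland.
Nomadland vs Arrival: 21–11 for Nomadland.
Nomadland vs Roma: 30–2 for Nomadland.
Nomadland beats every other option head-to-head.

Nomadland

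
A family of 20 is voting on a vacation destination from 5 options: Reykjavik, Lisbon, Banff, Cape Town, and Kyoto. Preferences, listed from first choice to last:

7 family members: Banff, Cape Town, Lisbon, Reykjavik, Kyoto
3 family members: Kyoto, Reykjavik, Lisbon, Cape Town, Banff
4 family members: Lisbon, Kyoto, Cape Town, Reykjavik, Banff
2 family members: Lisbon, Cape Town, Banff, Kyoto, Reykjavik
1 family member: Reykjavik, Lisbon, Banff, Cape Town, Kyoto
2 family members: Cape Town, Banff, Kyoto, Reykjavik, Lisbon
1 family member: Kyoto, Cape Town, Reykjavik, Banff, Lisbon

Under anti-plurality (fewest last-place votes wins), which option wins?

Last-place votes: Reykjavik 2, Lisbon 3, Banff 7, Cape Town 0, Kyoto 8.
Cape Town is ranked last by the fewest voters, so Cape Town wins.

Cape Town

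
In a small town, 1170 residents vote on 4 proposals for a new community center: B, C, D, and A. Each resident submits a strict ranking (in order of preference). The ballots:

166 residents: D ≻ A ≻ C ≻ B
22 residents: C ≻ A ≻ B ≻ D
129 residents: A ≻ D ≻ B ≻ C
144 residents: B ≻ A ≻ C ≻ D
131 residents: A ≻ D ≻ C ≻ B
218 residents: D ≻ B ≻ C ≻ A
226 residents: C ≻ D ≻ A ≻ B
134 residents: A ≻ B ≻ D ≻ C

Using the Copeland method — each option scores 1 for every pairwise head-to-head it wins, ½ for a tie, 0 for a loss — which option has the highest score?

B: beats C; loses to D and A → score 1.
C: loses to B, D, and A → score 0.
D: beats B, C, and A → score 3.
A: beats B and C; loses to D → score 2.
D has the best pairwise record.

D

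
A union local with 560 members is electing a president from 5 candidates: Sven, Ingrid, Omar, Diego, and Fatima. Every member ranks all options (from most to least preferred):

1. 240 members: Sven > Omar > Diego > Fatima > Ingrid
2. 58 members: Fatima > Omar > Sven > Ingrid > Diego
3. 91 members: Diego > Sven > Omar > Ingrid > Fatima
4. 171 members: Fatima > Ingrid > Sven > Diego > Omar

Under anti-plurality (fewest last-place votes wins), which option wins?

Last-place votes: Sven 0, Ingrid 240, Omar 171, Diego 58, Fatima 91.
Sven is ranked last by the fewest voters, so Sven wins.

Sven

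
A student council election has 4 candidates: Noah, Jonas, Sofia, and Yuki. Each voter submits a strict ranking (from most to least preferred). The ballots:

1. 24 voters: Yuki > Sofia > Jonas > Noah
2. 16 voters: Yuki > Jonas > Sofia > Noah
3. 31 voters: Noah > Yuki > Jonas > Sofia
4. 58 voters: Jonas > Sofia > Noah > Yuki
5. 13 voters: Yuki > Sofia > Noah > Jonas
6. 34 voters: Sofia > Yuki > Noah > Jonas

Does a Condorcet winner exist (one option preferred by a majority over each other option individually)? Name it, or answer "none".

none

Checking pairwise contests:
Jonas beats Noah 98–78.
Yuki beats Jonas 118–58.
Jonas beats Sofia 105–71.
Noah beats Yuki 89–87.
Every option loses at least one head-to-head, so there is no Condorcet winner.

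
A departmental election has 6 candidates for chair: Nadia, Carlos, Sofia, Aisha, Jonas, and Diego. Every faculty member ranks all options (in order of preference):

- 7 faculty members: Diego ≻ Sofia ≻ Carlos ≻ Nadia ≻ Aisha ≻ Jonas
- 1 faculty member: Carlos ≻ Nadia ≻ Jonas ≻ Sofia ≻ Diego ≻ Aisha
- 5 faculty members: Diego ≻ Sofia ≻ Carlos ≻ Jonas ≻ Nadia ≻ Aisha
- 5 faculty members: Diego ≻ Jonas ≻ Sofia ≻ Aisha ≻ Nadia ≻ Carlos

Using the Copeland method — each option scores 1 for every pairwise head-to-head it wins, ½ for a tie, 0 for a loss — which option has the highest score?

Nadia: beats Aisha; loses to Carlos, Sofia, Jonas, and Diego → score 1.
Carlos: beats Nadia, Aisha, and Jonas; loses to Sofia and Diego → score 3.
Sofia: beats Nadia, Carlos, Aisha, and Jonas; loses to Diego → score 4.
Aisha: loses to Nadia, Carlos, Sofia, Jonas, and Diego → score 0.
Jonas: beats Nadia and Aisha; loses to Carlos, Sofia, and Diego → score 2.
Diego: beats Nadia, Carlos, Sofia, Aisha, and Jonas → score 5.
Diego has the best pairwise record.

Diego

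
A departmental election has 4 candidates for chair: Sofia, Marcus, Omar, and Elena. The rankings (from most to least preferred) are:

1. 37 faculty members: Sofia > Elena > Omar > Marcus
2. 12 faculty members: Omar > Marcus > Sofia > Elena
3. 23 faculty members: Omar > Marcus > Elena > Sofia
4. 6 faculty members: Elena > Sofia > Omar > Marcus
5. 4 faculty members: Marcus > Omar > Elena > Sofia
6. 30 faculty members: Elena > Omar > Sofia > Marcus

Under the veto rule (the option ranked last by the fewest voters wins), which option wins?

Omar

Last-place votes: Sofia 27, Marcus 73, Omar 0, Elena 12.
Omar is ranked last by the fewest voters, so Omar wins.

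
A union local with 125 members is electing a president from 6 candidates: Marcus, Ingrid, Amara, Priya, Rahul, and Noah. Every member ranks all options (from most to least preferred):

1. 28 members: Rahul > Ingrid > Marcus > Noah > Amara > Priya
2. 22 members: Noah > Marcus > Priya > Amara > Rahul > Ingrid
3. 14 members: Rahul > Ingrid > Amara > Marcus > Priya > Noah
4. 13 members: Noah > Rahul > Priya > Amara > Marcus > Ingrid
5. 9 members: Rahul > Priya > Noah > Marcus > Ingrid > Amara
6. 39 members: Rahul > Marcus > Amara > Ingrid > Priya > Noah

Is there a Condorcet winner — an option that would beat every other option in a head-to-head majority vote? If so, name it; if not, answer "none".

Rahul

Rahul vs Marcus: 103–22 for Rahul.
Rahul vs Ingrid: 125–0 for Rahul.
Rahul vs Amara: 103–22 for Rahul.
Rahul vs Priya: 103–22 for Rahul.
Rahul vs Noah: 90–35 for Rahul.
Rahul beats every other option head-to-head.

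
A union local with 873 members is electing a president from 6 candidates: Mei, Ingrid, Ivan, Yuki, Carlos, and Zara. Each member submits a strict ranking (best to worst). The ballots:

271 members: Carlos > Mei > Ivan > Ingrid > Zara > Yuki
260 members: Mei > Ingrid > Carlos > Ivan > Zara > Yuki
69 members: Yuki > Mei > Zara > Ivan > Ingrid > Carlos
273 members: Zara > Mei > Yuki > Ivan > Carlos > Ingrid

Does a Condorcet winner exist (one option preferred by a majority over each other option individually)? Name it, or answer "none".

Mei

Mei vs Ingrid: 873–0 for Mei.
Mei vs Ivan: 873–0 for Mei.
Mei vs Yuki: 804–69 for Mei.
Mei vs Carlos: 602–271 for Mei.
Mei vs Zara: 600–273 for Mei.
Mei beats every other option head-to-head.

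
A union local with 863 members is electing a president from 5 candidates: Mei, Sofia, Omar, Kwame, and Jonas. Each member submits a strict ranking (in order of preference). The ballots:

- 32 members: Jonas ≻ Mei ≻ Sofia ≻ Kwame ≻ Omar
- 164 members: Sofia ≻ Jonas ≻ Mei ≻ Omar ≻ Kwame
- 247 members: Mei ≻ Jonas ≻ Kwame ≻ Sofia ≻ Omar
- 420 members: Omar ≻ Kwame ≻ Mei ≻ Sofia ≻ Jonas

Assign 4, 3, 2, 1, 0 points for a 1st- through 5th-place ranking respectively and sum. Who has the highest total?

Mei: 32·3 + 164·2 + 247·4 + 420·2 = 2252
Sofia: 32·2 + 164·4 + 247·1 + 420·1 = 1387
Omar: 32·0 + 164·1 + 247·0 + 420·4 = 1844
Kwame: 32·1 + 164·0 + 247·2 + 420·3 = 1786
Jonas: 32·4 + 164·3 + 247·3 + 420·0 = 1361
Mei has the highest Borda score (2252).

Mei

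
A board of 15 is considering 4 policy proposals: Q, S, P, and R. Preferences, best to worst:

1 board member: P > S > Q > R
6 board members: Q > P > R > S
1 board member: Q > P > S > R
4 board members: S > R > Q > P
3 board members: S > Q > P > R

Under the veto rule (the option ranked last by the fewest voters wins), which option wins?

Q

Last-place votes: Q 0, S 6, P 4, R 5.
Q is ranked last by the fewest voters, so Q wins.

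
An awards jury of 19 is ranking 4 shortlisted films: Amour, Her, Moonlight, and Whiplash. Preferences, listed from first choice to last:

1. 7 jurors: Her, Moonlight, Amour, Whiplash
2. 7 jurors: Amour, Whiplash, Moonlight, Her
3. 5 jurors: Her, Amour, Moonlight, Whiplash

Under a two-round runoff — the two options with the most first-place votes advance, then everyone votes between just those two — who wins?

Her

Round 1 first-place votes: Amour 7, Her 12, Moonlight 0, Whiplash 0.
Her and Amour advance.
Runoff: Her is preferred to Amour by 12 voters; Amour by 7.
Her wins the runoff.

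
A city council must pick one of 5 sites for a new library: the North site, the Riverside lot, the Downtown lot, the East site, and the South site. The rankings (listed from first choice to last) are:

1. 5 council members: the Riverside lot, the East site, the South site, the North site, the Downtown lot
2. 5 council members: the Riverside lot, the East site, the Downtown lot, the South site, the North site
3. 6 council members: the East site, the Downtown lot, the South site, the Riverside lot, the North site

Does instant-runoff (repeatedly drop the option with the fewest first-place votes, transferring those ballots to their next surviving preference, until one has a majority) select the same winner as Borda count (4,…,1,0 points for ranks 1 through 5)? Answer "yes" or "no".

Instant-runoff — R1 the North site 0, the Riverside lot 10, the Downtown lot 0, the East site 6, the South site 0 (the Riverside lot winner). Winner: the Riverside lot.
Borda — scores: the North site 5, the Riverside lot 46, the Downtown lot 28, the East site 54, the South site 27. Winner: the East site.
The two methods disagree.

no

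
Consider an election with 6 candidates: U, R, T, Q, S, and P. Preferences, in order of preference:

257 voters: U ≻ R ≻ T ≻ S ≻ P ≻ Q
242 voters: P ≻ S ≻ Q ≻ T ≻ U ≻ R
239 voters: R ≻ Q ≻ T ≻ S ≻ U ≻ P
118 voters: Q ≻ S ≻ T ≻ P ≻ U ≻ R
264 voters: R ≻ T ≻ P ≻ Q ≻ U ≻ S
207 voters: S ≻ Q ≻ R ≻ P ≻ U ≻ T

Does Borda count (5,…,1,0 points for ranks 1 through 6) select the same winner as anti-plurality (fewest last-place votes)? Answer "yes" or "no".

Borda — scores: U 2355, R 4164, T 3382, Q 3628, S 3467, P 2909. Winner: R.
Anti-plurality — last-place votes: U 0, R 360, T 207, Q 257, S 264, P 239. Winner: U.
The two methods disagree.

no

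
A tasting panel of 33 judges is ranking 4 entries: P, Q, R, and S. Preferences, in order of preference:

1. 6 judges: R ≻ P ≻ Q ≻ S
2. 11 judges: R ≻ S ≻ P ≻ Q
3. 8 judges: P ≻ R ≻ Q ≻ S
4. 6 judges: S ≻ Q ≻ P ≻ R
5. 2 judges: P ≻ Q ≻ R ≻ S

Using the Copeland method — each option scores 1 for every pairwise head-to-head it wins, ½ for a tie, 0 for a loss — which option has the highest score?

P: beats Q; loses to R and S → score 1.
Q: loses to P, R, and S → score 0.
R: beats P, Q, and S → score 3.
S: beats P and Q; loses to R → score 2.
R has the best pairwise record.

R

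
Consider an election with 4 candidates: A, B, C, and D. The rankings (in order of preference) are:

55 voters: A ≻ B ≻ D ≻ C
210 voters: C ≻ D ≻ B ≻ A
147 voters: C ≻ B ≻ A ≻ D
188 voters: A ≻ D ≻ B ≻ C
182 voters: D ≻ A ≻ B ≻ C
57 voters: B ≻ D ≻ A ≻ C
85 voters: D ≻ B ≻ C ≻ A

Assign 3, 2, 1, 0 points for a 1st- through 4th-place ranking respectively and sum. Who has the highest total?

A: 55·3 + 210·0 + 147·1 + 188·3 + 182·2 + 57·1 + 85·0 = 1297
B: 55·2 + 210·1 + 147·2 + 188·1 + 182·1 + 57·3 + 85·2 = 1325
C: 55·0 + 210·3 + 147·3 + 188·0 + 182·0 + 57·0 + 85·1 = 1156
D: 55·1 + 210·2 + 147·0 + 188·2 + 182·3 + 57·2 + 85·3 = 1766
D has the highest Borda score (1766).

D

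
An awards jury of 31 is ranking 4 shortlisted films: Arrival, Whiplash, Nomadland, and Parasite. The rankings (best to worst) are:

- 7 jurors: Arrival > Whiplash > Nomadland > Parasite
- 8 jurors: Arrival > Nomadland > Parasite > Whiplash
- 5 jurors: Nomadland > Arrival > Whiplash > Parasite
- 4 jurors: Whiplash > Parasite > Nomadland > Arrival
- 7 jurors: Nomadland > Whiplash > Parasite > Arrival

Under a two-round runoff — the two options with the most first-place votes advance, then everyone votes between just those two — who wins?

Nomadland

Round 1 first-place votes: Arrival 15, Whiplash 4, Nomadland 12, Parasite 0.
Arrival and Nomadland advance.
Runoff: Arrival is preferred to Nomadland by 15 voters; Nomadland by 16.
Nomadland wins the runoff.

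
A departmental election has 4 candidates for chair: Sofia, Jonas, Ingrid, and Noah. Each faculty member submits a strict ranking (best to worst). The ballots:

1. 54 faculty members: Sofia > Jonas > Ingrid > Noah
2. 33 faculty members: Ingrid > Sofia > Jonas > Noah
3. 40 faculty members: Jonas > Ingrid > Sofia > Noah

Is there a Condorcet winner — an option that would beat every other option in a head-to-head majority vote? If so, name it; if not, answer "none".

Checking pairwise contests:
Ingrid beats Sofia 73–54.
Sofia beats Jonas 87–40.
Jonas beats Ingrid 94–33.
Sofia beats Noah 127–0.
Every option loses at least one head-to-head, so there is no Condorcet winner.

none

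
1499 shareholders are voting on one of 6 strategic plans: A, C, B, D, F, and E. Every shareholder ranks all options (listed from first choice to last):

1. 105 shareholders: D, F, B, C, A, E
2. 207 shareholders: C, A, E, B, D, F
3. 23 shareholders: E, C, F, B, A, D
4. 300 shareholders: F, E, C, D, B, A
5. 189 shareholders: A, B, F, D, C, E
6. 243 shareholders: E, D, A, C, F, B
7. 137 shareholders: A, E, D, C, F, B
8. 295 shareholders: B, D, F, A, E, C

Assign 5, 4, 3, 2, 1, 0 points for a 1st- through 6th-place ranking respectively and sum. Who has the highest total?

D

A: 105·1 + 207·4 + 23·1 + 300·0 + 189·5 + 243·3 + 137·5 + 295·2 = 3905
C: 105·2 + 207·5 + 23·4 + 300·3 + 189·1 + 243·2 + 137·2 + 295·0 = 3186
B: 105·3 + 207·2 + 23·2 + 300·1 + 189·4 + 243·0 + 137·0 + 295·5 = 3306
D: 105·5 + 207·1 + 23·0 + 300·2 + 189·2 + 243·4 + 137·3 + 295·4 = 4273
F: 105·4 + 207·0 + 23·3 + 300·5 + 189·3 + 243·1 + 137·1 + 295·3 = 3821
E: 105·0 + 207·3 + 23·5 + 300·4 + 189·0 + 243·5 + 137·4 + 295·1 = 3994
D has the highest Borda score (4273).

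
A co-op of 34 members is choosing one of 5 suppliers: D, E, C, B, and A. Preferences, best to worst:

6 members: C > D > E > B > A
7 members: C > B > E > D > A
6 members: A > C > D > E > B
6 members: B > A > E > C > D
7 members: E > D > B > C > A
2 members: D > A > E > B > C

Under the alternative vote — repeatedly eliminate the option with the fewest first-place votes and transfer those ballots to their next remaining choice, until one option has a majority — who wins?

C

Round 1: D 2, E 7, C 13, B 6, A 6. Eliminate D.
Round 2: E 7, C 13, B 6, A 8. Eliminate B.
Round 3: E 7, C 13, A 14. Eliminate E.
Round 4: C 20, A 14. C has a majority.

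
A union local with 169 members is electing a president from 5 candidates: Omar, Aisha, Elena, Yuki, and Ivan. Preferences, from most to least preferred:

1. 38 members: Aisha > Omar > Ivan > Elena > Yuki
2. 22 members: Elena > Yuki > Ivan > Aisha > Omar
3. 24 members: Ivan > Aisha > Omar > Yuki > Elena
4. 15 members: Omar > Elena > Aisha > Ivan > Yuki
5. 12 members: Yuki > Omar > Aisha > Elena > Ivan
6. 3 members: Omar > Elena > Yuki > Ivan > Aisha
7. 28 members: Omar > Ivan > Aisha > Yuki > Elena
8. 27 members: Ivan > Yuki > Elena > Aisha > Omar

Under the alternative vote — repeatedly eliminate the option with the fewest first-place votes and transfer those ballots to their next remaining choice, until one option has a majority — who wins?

Omar

Round 1: Omar 46, Aisha 38, Elena 22, Yuki 12, Ivan 51. Eliminate Yuki.
Round 2: Omar 58, Aisha 38, Elena 22, Ivan 51. Eliminate Elena.
Round 3: Omar 58, Aisha 38, Ivan 73. Eliminate Aisha.
Round 4: Omar 96, Ivan 73. Omar has a majority.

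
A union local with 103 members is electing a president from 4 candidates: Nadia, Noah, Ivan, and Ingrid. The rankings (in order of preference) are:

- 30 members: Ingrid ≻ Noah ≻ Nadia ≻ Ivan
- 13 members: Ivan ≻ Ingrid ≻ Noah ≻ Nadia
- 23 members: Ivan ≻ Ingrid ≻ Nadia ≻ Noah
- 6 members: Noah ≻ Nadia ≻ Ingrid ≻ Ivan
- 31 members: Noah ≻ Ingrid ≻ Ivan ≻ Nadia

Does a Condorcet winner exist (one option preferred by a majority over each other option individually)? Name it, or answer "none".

Ingrid vs Nadia: 97–6 for Ingrid.
Ingrid vs Noah: 66–37 for Ingrid.
Ingrid vs Ivan: 67–36 for Ingrid.
Ingrid beats every other option head-to-head.

Ingrid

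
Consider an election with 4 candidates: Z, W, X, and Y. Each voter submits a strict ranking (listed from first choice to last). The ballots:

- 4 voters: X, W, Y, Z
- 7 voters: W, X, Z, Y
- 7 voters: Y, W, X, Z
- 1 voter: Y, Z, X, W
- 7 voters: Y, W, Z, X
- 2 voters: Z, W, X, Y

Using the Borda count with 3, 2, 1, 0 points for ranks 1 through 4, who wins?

Z: 4·0 + 7·1 + 7·0 + 1·2 + 7·1 + 2·3 = 22
W: 4·2 + 7·3 + 7·2 + 1·0 + 7·2 + 2·2 = 61
X: 4·3 + 7·2 + 7·1 + 1·1 + 7·0 + 2·1 = 36
Y: 4·1 + 7·0 + 7·3 + 1·3 + 7·3 + 2·0 = 49
W has the highest Borda score (61).

W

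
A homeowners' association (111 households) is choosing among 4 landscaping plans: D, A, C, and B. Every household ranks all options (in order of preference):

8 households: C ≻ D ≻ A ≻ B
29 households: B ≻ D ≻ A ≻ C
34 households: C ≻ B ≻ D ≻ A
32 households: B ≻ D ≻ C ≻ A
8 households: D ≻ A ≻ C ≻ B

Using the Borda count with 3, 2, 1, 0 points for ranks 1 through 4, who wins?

D: 8·2 + 29·2 + 34·1 + 32·2 + 8·3 = 196
A: 8·1 + 29·1 + 34·0 + 32·0 + 8·2 = 53
C: 8·3 + 29·0 + 34·3 + 32·1 + 8·1 = 166
B: 8·0 + 29·3 + 34·2 + 32·3 + 8·0 = 251
B has the highest Borda score (251).

B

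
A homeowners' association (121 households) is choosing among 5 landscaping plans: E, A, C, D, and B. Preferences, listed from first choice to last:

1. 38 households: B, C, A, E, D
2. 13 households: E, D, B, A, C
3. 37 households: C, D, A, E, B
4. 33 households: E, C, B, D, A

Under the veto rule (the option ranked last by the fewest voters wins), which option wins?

Last-place votes: E 0, A 33, C 13, D 38, B 37.
E is ranked last by the fewest voters, so E wins.

E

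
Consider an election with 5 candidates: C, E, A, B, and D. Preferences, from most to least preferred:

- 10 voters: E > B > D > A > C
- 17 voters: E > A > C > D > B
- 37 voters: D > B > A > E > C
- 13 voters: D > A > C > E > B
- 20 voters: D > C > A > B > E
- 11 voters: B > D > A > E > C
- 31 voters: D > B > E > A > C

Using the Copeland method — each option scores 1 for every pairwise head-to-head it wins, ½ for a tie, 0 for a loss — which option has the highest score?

C: loses to E, A, B, and D → score 0.
E: beats C; loses to A, B, and D → score 1.
A: beats C and E; loses to B and D → score 2.
B: beats C, E, and A; loses to D → score 3.
D: beats C, E, A, and B → score 4.
D has the best pairwise record.

D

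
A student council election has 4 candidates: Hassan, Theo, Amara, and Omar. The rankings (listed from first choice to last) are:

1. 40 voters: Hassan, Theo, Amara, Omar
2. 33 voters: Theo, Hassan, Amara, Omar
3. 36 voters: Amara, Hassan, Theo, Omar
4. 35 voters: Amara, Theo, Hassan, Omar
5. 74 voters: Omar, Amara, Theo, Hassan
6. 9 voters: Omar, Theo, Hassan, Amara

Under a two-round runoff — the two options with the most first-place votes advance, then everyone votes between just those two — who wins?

Round 1 first-place votes: Hassan 40, Theo 33, Amara 71, Omar 83.
Omar and Amara advance.
Runoff: Omar is preferred to Amara by 83 voters; Amara by 144.
Amara wins the runoff.

Amara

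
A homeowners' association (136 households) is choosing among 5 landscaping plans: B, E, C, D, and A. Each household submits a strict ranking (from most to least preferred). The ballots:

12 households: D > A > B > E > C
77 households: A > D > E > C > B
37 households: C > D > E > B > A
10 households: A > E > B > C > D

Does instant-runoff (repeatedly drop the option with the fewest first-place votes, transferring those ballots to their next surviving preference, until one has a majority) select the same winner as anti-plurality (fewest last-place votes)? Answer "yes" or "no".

no

Instant-runoff — R1 B 0, E 0, C 37, D 12, A 87 (A winner). Winner: A.
Anti-plurality — last-place votes: B 77, E 0, C 12, D 10, A 37. Winner: E.
The two methods disagree.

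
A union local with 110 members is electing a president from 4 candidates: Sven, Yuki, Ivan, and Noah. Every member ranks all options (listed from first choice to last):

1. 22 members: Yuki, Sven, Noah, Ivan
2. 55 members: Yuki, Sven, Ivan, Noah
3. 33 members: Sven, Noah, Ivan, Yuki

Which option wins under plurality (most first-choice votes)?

First-place votes: Sven 33, Yuki 77, Ivan 0, Noah 0.
Yuki has the most first-place votes.

Yuki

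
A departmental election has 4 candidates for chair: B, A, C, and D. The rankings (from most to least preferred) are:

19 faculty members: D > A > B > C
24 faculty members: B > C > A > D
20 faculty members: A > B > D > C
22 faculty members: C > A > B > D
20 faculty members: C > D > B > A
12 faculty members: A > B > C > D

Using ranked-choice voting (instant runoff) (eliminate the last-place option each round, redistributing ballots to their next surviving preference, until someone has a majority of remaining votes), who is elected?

Round 1: B 24, A 32, C 42, D 19. Eliminate D.
Round 2: B 24, A 51, C 42. Eliminate B.
Round 3: A 51, C 66. C has a majority.

C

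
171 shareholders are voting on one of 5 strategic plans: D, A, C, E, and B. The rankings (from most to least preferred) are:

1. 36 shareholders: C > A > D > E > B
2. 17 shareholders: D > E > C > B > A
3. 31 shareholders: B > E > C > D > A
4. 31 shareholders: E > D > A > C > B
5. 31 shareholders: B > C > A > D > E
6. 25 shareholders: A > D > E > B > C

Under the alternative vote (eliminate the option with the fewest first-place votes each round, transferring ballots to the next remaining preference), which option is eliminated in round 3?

C

Round 1: D 17, A 25, C 36, E 31, B 62. Eliminate D.
Round 2: A 25, C 36, E 48, B 62. Eliminate A.
Round 3: C 36, E 73, B 62. Eliminate C.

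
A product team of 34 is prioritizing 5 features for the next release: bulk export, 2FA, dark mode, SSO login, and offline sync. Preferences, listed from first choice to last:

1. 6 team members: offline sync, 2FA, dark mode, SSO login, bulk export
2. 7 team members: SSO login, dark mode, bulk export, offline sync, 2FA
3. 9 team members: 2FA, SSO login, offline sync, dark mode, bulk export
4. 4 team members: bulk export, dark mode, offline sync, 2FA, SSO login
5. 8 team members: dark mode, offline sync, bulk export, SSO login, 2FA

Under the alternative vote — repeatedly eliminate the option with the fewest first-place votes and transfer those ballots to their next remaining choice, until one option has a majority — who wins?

Round 1: bulk export 4, 2FA 9, dark mode 8, SSO login 7, offline sync 6. Eliminate bulk export.
Round 2: 2FA 9, dark mode 12, SSO login 7, offline sync 6. Eliminate offline sync.
Round 3: 2FA 15, dark mode 12, SSO login 7. Eliminate SSO login.
Round 4: 2FA 15, dark mode 19. Dark mode has a majority.

dark mode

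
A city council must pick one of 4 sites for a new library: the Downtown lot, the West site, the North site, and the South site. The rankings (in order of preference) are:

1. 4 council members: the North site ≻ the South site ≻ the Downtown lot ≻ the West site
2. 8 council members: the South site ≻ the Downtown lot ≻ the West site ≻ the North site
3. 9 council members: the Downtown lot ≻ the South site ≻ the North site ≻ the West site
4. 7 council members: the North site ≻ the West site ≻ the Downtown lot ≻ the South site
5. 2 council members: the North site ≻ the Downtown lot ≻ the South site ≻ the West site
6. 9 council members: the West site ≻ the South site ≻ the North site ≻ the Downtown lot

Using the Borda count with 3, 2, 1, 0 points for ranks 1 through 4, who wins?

the Downtown lot: 4·1 + 8·2 + 9·3 + 7·1 + 2·2 + 9·0 = 58
the West site: 4·0 + 8·1 + 9·0 + 7·2 + 2·0 + 9·3 = 49
the North site: 4·3 + 8·0 + 9·1 + 7·3 + 2·3 + 9·1 = 57
the South site: 4·2 + 8·3 + 9·2 + 7·0 + 2·1 + 9·2 = 70
the South site has the highest Borda score (70).

the South site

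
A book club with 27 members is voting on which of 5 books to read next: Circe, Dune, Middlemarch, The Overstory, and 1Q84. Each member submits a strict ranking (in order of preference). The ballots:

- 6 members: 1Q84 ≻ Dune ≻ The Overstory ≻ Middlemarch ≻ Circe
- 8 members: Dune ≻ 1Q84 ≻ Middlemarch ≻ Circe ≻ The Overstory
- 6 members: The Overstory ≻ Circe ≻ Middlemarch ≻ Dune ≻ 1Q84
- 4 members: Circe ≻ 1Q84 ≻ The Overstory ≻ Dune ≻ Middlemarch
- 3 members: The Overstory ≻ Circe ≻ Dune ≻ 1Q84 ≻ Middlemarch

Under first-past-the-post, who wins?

First-place votes: Circe 4, Dune 8, Middlemarch 0, The Overstory 9, 1Q84 6.
The Overstory has the most first-place votes.

The Overstory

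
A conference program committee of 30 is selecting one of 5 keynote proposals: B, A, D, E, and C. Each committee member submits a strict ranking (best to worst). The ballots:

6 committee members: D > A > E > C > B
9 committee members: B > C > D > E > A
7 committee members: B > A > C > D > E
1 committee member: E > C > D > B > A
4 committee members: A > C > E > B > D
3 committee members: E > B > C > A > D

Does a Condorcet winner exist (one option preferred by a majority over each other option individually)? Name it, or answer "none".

B vs A: 20–10 for B.
B vs D: 23–7 for B.
B vs E: 16–14 for B.
B vs C: 19–11 for B.
B beats every other option head-to-head.

B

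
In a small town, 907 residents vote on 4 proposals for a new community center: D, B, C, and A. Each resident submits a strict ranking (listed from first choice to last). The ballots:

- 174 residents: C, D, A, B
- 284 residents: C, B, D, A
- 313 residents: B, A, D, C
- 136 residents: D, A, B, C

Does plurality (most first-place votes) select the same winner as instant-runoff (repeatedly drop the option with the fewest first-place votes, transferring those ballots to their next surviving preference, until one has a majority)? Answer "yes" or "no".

Plurality — first-place votes: D 136, B 313, C 458, A 0. Winner: C.
Instant-runoff — R1 D 136, B 313, C 458, A 0 (C winner). Winner: C.
The two methods agree.

yes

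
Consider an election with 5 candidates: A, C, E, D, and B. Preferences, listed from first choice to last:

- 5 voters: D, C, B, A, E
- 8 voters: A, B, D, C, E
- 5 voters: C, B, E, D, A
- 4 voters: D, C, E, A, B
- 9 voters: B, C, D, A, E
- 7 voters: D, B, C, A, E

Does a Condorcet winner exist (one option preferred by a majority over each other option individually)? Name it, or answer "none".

B vs A: 26–12 for B.
B vs C: 24–14 for B.
B vs E: 34–4 for B.
B vs D: 22–16 for B.
B beats every other option head-to-head.

B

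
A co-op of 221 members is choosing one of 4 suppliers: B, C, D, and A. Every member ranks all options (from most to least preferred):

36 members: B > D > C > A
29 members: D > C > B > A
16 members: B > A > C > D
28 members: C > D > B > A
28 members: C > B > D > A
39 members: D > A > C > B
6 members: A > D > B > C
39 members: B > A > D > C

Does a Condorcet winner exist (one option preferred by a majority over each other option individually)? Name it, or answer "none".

none

Checking pairwise contests:
C beats B 124–97.
D beats C 149–72.
B beats D 119–102.
B beats A 176–45.
Every option loses at least one head-to-head, so there is no Condorcet winner.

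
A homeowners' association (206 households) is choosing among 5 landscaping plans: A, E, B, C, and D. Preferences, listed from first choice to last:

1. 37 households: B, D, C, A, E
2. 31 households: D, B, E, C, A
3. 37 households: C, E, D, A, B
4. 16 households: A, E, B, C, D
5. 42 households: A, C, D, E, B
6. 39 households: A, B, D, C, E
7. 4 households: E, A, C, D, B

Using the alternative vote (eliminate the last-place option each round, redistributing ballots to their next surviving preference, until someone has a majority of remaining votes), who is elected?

A

Round 1: A 97, E 4, B 37, C 37, D 31. Eliminate E.
Round 2: A 101, B 37, C 37, D 31. Eliminate D.
Round 3: A 101, B 68, C 37. Eliminate C.
Round 4: A 138, B 68. A has a majority.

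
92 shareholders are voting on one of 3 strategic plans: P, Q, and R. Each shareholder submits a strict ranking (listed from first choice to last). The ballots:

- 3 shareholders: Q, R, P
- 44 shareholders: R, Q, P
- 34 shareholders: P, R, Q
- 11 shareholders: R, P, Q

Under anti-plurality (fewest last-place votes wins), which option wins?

R

Last-place votes: P 47, Q 45, R 0.
R is ranked last by the fewest voters, so R wins.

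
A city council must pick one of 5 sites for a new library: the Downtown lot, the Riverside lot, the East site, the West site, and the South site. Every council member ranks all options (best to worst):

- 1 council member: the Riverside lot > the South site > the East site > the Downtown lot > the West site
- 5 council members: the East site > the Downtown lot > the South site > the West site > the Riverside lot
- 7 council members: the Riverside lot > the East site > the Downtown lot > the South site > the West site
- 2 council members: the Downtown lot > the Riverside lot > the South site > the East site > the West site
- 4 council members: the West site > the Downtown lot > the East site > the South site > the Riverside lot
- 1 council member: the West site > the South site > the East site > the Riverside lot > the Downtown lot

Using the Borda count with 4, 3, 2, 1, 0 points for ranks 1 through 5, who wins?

the Downtown lot: 1·1 + 5·3 + 7·2 + 2·4 + 4·3 + 1·0 = 50
the Riverside lot: 1·4 + 5·0 + 7·4 + 2·3 + 4·0 + 1·1 = 39
the East site: 1·2 + 5·4 + 7·3 + 2·1 + 4·2 + 1·2 = 55
the West site: 1·0 + 5·1 + 7·0 + 2·0 + 4·4 + 1·4 = 25
the South site: 1·3 + 5·2 + 7·1 + 2·2 + 4·1 + 1·3 = 31
the East site has the highest Borda score (55).

the East site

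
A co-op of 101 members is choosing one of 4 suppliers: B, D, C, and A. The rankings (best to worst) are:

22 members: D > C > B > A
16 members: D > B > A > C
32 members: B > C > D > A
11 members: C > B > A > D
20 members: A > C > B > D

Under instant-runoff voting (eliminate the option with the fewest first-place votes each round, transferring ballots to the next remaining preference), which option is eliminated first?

Round 1: B 32, D 38, C 11, A 20. Eliminate C.

C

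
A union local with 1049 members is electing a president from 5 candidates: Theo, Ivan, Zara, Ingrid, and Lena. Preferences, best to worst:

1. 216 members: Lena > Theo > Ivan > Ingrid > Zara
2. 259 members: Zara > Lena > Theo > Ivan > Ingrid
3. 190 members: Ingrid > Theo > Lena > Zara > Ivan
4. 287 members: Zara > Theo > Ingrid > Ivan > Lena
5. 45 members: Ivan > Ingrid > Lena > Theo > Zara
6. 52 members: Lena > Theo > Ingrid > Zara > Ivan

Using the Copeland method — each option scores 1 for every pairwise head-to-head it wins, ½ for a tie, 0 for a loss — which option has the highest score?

Theo: beats Ivan and Ingrid; loses to Zara and Lena → score 2.
Ivan: loses to Theo, Zara, Ingrid, and Lena → score 0.
Zara: beats Theo, Ivan, Ingrid, and Lena → score 4.
Ingrid: beats Ivan; loses to Theo, Zara, and Lena → score 1.
Lena: beats Theo, Ivan, and Ingrid; loses to Zara → score 3.
Zara has the best pairwise record.

Zara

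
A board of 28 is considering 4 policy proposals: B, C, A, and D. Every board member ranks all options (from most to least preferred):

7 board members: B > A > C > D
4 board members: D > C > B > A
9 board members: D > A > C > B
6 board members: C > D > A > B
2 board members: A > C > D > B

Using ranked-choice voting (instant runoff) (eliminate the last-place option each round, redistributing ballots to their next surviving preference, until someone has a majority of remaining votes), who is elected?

C

Round 1: B 7, C 6, A 2, D 13. Eliminate A.
Round 2: B 7, C 8, D 13. Eliminate B.
Round 3: C 15, D 13. C has a majority.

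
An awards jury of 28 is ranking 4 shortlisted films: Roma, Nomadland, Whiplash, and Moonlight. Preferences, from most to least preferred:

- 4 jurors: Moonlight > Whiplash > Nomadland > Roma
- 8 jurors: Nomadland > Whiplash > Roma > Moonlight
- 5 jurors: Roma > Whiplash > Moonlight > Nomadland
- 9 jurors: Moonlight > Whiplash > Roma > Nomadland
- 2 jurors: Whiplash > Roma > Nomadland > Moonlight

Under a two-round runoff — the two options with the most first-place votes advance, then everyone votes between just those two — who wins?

Moonlight

Round 1 first-place votes: Roma 5, Nomadland 8, Whiplash 2, Moonlight 13.
Moonlight and Nomadland advance.
Runoff: Moonlight is preferred to Nomadland by 18 voters; Nomadland by 10.
Moonlight wins the runoff.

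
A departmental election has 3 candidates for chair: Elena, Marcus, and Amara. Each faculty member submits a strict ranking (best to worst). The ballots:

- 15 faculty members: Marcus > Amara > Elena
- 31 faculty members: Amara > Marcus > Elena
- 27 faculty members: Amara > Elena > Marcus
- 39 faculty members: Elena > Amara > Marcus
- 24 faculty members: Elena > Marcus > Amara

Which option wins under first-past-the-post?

Elena

First-place votes: Elena 63, Marcus 15, Amara 58.
Elena has the most first-place votes.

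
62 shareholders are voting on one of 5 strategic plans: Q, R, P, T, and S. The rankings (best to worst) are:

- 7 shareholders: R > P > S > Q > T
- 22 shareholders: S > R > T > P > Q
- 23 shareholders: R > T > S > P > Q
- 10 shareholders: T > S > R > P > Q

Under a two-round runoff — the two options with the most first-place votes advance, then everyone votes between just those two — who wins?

Round 1 first-place votes: Q 0, R 30, P 0, T 10, S 22.
R and S advance.
Runoff: R is preferred to S by 30 voters; S by 32.
S wins the runoff.

S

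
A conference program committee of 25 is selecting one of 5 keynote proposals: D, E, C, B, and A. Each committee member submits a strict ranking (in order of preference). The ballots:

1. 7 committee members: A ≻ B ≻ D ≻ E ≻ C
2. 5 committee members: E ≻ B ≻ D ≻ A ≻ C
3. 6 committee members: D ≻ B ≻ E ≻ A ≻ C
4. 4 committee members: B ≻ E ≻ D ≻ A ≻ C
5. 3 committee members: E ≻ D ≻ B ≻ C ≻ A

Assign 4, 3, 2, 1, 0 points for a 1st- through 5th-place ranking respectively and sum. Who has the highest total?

D: 7·2 + 5·2 + 6·4 + 4·2 + 3·3 = 65
E: 7·1 + 5·4 + 6·2 + 4·3 + 3·4 = 63
C: 7·0 + 5·0 + 6·0 + 4·0 + 3·1 = 3
B: 7·3 + 5·3 + 6·3 + 4·4 + 3·2 = 76
A: 7·4 + 5·1 + 6·1 + 4·1 + 3·0 = 43
B has the highest Borda score (76).

B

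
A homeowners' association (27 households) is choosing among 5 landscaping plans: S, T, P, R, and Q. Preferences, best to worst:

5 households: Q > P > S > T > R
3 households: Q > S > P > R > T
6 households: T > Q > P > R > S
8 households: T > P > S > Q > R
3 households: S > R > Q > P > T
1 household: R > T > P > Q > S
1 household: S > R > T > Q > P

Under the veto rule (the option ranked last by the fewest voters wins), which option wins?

Last-place votes: S 7, T 6, P 1, R 13, Q 0.
Q is ranked last by the fewest voters, so Q wins.

Q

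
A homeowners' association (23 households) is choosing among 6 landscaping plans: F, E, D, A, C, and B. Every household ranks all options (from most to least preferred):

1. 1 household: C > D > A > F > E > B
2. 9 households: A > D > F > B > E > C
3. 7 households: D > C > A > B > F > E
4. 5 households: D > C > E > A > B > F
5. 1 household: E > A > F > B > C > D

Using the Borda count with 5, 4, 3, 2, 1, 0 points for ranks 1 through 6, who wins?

D

F: 1·2 + 9·3 + 7·1 + 5·0 + 1·3 = 39
E: 1·1 + 9·1 + 7·0 + 5·3 + 1·5 = 30
D: 1·4 + 9·4 + 7·5 + 5·5 + 1·0 = 100
A: 1·3 + 9·5 + 7·3 + 5·2 + 1·4 = 83
C: 1·5 + 9·0 + 7·4 + 5·4 + 1·1 = 54
B: 1·0 + 9·2 + 7·2 + 5·1 + 1·2 = 39
D has the highest Borda score (100).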